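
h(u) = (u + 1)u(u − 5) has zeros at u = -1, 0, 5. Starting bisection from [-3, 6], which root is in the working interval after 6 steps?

u = 1.5 gives h = -13.125, negative; keep [1.5, 6]
u = 3.75 gives h = -22.265625, negative; keep [3.75, 6]
u = 4.875 gives h = -3.580078, negative; keep [4.875, 6]
u = 5.4375 gives h = 15.3142, positive; keep [4.875, 5.4375]
u = 5.15625 gives h = 4.9599, positive; keep [4.875, 5.15625]
u = 5.015625 gives h = 0.4714, positive; keep [4.875, 5.015625]

5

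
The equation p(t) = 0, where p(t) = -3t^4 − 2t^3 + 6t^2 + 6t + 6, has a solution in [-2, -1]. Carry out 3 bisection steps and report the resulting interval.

p(-1.5) = 2.0625 > 0, so the root lies in [-2, -1.5]
p(-1.75) = -3.542969 < 0, so the root lies in [-1.75, -1.5]
p(-1.625) = -0.24292 < 0, so the root lies in [-1.625, -1.5]

[-1.625, -1.5]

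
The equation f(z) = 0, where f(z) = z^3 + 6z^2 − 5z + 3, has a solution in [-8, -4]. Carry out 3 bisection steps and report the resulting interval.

[-7, -6.5]

z = -6 gives f = 33, positive; keep [-8, -6]
z = -7 gives f = -11, negative; keep [-7, -6]
z = -6.5 gives f = 14.375, positive; keep [-7, -6.5]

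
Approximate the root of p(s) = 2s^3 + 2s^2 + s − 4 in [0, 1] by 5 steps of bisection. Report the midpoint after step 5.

p(0.5) = -2.75 < 0, so the root lies in [0.5, 1]
p(0.75) = -1.28125 < 0, so the root lies in [0.75, 1]
p(0.875) = -0.253906 < 0, so the root lies in [0.875, 1]
p(0.9375) = 0.3433 > 0, so the root lies in [0.875, 0.9375]
p(0.90625) = 0.0374 > 0, so the root lies in [0.875, 0.90625]

0.90625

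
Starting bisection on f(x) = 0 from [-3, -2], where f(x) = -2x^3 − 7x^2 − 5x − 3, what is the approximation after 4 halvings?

-2.8125

m = -2.5, f(m) = -3 (−); new bracket [-3, -2.5]
m = -2.75, f(m) = -0.59375 (−); new bracket [-3, -2.75]
m = -2.875, f(m) = 1.042969 (+); new bracket [-2.875, -2.75]
m = -2.8125, f(m) = 0.186 (+); new bracket [-2.8125, -2.75]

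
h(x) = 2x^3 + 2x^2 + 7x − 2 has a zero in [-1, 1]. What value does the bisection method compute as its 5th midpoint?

0.3125

h(0) = -2 < 0, so the root lies in [0, 1]
h(0.5) = 2.25 > 0, so the root lies in [0, 0.5]
h(0.25) = -0.09375 < 0, so the root lies in [0.25, 0.5]
h(0.375) = 1.0117 > 0, so the root lies in [0.25, 0.375]
h(0.3125) = 0.4438 > 0, so the root lies in [0.25, 0.3125]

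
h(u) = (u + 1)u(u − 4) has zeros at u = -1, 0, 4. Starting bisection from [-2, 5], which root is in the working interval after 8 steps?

4

u = 1.5 gives h = -9.375, negative; keep [1.5, 5]
u = 3.25 gives h = -10.359375, negative; keep [3.25, 5]
u = 4.125 gives h = 2.642578, positive; keep [3.25, 4.125]
u = 3.6875 gives h = -5.4016, negative; keep [3.6875, 4.125]
u = 3.90625 gives h = -1.7967, negative; keep [3.90625, 4.125]
u = 4.015625 gives h = 0.3147, positive; keep [3.90625, 4.015625]
u = 3.9609375 gives h = -0.7676, negative; keep [3.9609375, 4.015625]
u = 3.98828125 gives h = -0.2331, negative; keep [3.98828125, 4.015625]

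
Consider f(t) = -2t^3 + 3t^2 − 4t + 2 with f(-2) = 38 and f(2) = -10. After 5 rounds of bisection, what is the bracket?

t = 0 gives f = 2, positive; keep [0, 2]
t = 1 gives f = -1, negative; keep [0, 1]
t = 0.5 gives f = 0.5, positive; keep [0.5, 1]
t = 0.75 gives f = -0.1562, negative; keep [0.5, 0.75]
t = 0.625 gives f = 0.1836, positive; keep [0.625, 0.75]

[0.625, 0.75]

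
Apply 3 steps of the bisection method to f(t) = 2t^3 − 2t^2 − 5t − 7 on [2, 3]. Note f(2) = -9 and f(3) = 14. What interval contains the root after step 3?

[2.5, 2.625]

f(2.5) = -0.75 < 0, so the root lies in [2.5, 3]
f(2.75) = 5.71875 > 0, so the root lies in [2.5, 2.75]
f(2.625) = 2.269531 > 0, so the root lies in [2.5, 2.625]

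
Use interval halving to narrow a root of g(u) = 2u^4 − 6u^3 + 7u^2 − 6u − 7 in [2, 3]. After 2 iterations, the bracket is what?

u = 2.5 gives g = 6.125, positive; keep [2, 2.5]
u = 2.25 gives g = -2.148438, negative; keep [2.25, 2.5]

[2.25, 2.5]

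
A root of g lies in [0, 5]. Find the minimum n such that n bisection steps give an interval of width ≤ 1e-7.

26

Width after n steps is 5/2^n. Need 2^n ≥ 5/1e-7 = 50000000.
2^25 = 33554432 < 50000000 ≤ 2^26 = 67108864, so n = 26.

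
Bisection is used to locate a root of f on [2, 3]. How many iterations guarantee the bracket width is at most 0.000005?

18

Width after n steps is 1/2^n. Need 2^n ≥ 1/0.000005 = 200000.
2^17 = 131072 < 200000 ≤ 2^18 = 262144, so n = 18.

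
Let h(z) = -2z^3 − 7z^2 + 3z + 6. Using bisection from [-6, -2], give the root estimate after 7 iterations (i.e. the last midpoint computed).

m = -4, h(m) = 10 (+); new bracket [-4, -2]
m = -3, h(m) = -12 (−); new bracket [-4, -3]
m = -3.5, h(m) = -4.5 (−); new bracket [-4, -3.5]
m = -3.75, h(m) = 1.7812 (+); new bracket [-3.75, -3.5]
m = -3.625, h(m) = -1.5898 (−); new bracket [-3.75, -3.625]
m = -3.6875, h(m) = 0.0366 (+); new bracket [-3.6875, -3.625]
m = -3.65625, h(m) = -0.7912 (−); new bracket [-3.6875, -3.65625]

-3.65625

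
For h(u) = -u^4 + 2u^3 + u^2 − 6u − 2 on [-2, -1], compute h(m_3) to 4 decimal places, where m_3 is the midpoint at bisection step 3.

h(-1.5) = -2.5625 < 0, so the root lies in [-1.5, -1]
h(-1.25) = 0.714844 > 0, so the root lies in [-1.5, -1.25]
h(-1.375) = -0.633057 < 0, so the root lies in [-1.375, -1.25]

-0.6331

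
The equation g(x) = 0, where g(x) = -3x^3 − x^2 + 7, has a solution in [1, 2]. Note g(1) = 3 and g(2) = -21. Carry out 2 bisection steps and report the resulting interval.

m = 1.5, g(m) = -5.375 (−); new bracket [1, 1.5]
m = 1.25, g(m) = -0.421875 (−); new bracket [1, 1.25]

[1, 1.25]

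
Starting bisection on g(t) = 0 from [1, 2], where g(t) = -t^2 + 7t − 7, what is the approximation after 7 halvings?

t = 1.5 gives g = 1.25, positive; keep [1, 1.5]
t = 1.25 gives g = 0.1875, positive; keep [1, 1.25]
t = 1.125 gives g = -0.390625, negative; keep [1.125, 1.25]
t = 1.1875 gives g = -0.0977, negative; keep [1.1875, 1.25]
t = 1.21875 gives g = 0.0459, positive; keep [1.1875, 1.21875]
t = 1.203125 gives g = -0.0256, negative; keep [1.203125, 1.21875]
t = 1.2109375 gives g = 0.0102, positive; keep [1.203125, 1.2109375]

1.2109375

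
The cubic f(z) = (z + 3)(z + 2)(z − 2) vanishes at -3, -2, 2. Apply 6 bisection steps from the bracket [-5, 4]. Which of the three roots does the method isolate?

2

z = -0.5 gives f = -9.375, negative; keep [-0.5, 4]
z = 1.75 gives f = -4.453125, negative; keep [1.75, 4]
z = 2.875 gives f = 25.060547, positive; keep [1.75, 2.875]
z = 2.3125 gives f = 7.1594, positive; keep [1.75, 2.3125]
z = 2.03125 gives f = 0.6338, positive; keep [1.75, 2.03125]
z = 1.890625 gives f = -2.0811, negative; keep [1.890625, 2.03125]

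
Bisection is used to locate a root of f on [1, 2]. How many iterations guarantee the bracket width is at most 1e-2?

Width after n steps is 1/2^n. Need 2^n ≥ 1/1e-2 = 100.
2^6 = 64 < 100 ≤ 2^7 = 128, so n = 7.

7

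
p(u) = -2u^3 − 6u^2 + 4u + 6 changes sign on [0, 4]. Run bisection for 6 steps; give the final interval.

m = 2, p(m) = -26 (−); new bracket [0, 2]
m = 1, p(m) = 2 (+); new bracket [1, 2]
m = 1.5, p(m) = -8.25 (−); new bracket [1, 1.5]
m = 1.25, p(m) = -2.2812 (−); new bracket [1, 1.25]
m = 1.125, p(m) = 0.0586 (+); new bracket [1.125, 1.25]
m = 1.1875, p(m) = -1.0601 (−); new bracket [1.125, 1.1875]

[1.125, 1.1875]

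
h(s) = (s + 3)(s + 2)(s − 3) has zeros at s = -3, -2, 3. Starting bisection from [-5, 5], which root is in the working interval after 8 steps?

3

h(0) = -18 < 0, so the root lies in [0, 5]
h(2.5) = -12.375 < 0, so the root lies in [2.5, 5]
h(3.75) = 29.109375 > 0, so the root lies in [2.5, 3.75]
h(3.125) = 3.9238 > 0, so the root lies in [2.5, 3.125]
h(2.8125) = -5.2449 < 0, so the root lies in [2.8125, 3.125]
h(2.96875) = -0.9268 < 0, so the root lies in [2.96875, 3.125]
h(3.046875) = 1.4305 > 0, so the root lies in [2.96875, 3.046875]
h(3.0078125) = 0.235 > 0, so the root lies in [2.96875, 3.0078125]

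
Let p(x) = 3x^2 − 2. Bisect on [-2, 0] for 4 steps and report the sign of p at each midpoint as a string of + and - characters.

x = -1 gives p = 1, positive; keep [-1, 0]
x = -0.5 gives p = -1.25, negative; keep [-1, -0.5]
x = -0.75 gives p = -0.3125, negative; keep [-1, -0.75]
x = -0.875 gives p = 0.2969, positive; keep [-0.875, -0.75]

+--+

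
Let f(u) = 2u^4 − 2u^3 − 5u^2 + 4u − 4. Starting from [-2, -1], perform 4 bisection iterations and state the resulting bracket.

[-1.6875, -1.625]

midpoint -1.5: f = -4.375 < 0 → [-2, -1.5]
midpoint -1.75: f = 3.164062 > 0 → [-1.75, -1.5]
midpoint -1.625: f = -1.175293 < 0 → [-1.75, -1.625]
midpoint -1.6875: f = 0.8409 > 0 → [-1.6875, -1.625]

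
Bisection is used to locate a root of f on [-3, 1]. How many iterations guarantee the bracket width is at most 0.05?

7

Width after n steps is 4/2^n. Need 2^n ≥ 4/0.05 = 80.
2^6 = 64 < 80 ≤ 2^7 = 128, so n = 7.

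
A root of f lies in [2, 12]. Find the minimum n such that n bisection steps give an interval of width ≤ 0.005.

11

Width after n steps is 10/2^n. Need 2^n ≥ 10/0.005 = 2000.
2^10 = 1024 < 2000 ≤ 2^11 = 2048, so n = 11.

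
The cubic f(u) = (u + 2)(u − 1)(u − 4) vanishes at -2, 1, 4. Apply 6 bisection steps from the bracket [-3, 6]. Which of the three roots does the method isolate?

4

midpoint 1.5: f = -4.375 < 0 → [1.5, 6]
midpoint 3.75: f = -3.953125 < 0 → [3.75, 6]
midpoint 4.875: f = 23.310547 > 0 → [3.75, 4.875]
midpoint 4.3125: f = 6.5344 > 0 → [3.75, 4.3125]
midpoint 4.03125: f = 0.5713 > 0 → [3.75, 4.03125]
midpoint 3.890625: f = -1.8624 < 0 → [3.890625, 4.03125]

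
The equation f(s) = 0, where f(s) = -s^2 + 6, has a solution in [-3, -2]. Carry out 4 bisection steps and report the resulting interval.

m = -2.5, f(m) = -0.25 (−); new bracket [-2.5, -2]
m = -2.25, f(m) = 0.9375 (+); new bracket [-2.5, -2.25]
m = -2.375, f(m) = 0.359375 (+); new bracket [-2.5, -2.375]
m = -2.4375, f(m) = 0.0586 (+); new bracket [-2.5, -2.4375]

[-2.5, -2.4375]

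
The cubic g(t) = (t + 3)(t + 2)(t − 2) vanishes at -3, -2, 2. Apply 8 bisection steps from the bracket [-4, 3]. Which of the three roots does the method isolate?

2

midpoint -0.5: g = -9.375 < 0 → [-0.5, 3]
midpoint 1.25: g = -10.359375 < 0 → [1.25, 3]
midpoint 2.125: g = 2.642578 > 0 → [1.25, 2.125]
midpoint 1.6875: g = -5.4016 < 0 → [1.6875, 2.125]
midpoint 1.90625: g = -1.7967 < 0 → [1.90625, 2.125]
midpoint 2.015625: g = 0.3147 > 0 → [1.90625, 2.015625]
midpoint 1.9609375: g = -0.7676 < 0 → [1.9609375, 2.015625]
midpoint 1.98828125: g = -0.2331 < 0 → [1.98828125, 2.015625]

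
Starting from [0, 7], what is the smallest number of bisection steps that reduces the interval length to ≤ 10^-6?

23

Width after n steps is 7/2^n. Need 2^n ≥ 7/10^-6 = 7000000.
2^22 = 4194304 < 7000000 ≤ 2^23 = 8388608, so n = 23.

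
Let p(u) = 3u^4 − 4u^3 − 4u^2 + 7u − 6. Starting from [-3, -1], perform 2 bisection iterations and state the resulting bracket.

m = -2, p(m) = 44 (+); new bracket [-2, -1]
m = -1.5, p(m) = 3.1875 (+); new bracket [-1.5, -1]

[-1.5, -1]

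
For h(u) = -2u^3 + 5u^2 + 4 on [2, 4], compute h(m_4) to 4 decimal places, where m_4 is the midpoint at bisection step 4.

-2.1992

h(3) = -5 < 0, so the root lies in [2, 3]
h(2.5) = 4 > 0, so the root lies in [2.5, 3]
h(2.75) = 0.21875 > 0, so the root lies in [2.75, 3]
h(2.875) = -2.1992 < 0, so the root lies in [2.75, 2.875]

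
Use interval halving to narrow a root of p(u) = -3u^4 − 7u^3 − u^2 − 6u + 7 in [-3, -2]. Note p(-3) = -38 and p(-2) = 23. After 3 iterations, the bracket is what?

p(-2.5) = 7.9375 > 0, so the root lies in [-3, -2.5]
p(-2.75) = -10.058594 < 0, so the root lies in [-2.75, -2.5]
p(-2.625) = 0.032471 > 0, so the root lies in [-2.75, -2.625]

[-2.75, -2.625]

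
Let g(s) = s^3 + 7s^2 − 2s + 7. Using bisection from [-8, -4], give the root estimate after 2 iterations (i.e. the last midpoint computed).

g(-6) = 55 > 0, so the root lies in [-8, -6]
g(-7) = 21 > 0, so the root lies in [-8, -7]

-7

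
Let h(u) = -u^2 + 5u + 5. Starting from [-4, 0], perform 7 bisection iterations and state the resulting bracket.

[-0.875, -0.84375]

u = -2 gives h = -9, negative; keep [-2, 0]
u = -1 gives h = -1, negative; keep [-1, 0]
u = -0.5 gives h = 2.25, positive; keep [-1, -0.5]
u = -0.75 gives h = 0.6875, positive; keep [-1, -0.75]
u = -0.875 gives h = -0.1406, negative; keep [-0.875, -0.75]
u = -0.8125 gives h = 0.2773, positive; keep [-0.875, -0.8125]
u = -0.84375 gives h = 0.0693, positive; keep [-0.875, -0.84375]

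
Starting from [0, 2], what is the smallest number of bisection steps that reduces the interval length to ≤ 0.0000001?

25

Width after n steps is 2/2^n. Need 2^n ≥ 2/0.0000001 = 20000000.
2^24 = 16777216 < 20000000 ≤ 2^25 = 33554432, so n = 25.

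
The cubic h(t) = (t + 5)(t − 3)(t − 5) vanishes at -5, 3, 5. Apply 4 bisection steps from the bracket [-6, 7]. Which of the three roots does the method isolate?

midpoint 0.5: h = 61.875 > 0 → [-6, 0.5]
midpoint -2.75: h = 100.265625 > 0 → [-6, -2.75]
midpoint -4.375: h = 43.212891 > 0 → [-6, -4.375]
midpoint -5.1875: h = -15.6394 < 0 → [-5.1875, -4.375]

-5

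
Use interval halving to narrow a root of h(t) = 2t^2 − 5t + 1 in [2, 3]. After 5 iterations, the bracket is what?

[2.25, 2.28125]

midpoint 2.5: h = 1 > 0 → [2, 2.5]
midpoint 2.25: h = -0.125 < 0 → [2.25, 2.5]
midpoint 2.375: h = 0.40625 > 0 → [2.25, 2.375]
midpoint 2.3125: h = 0.1328 > 0 → [2.25, 2.3125]
midpoint 2.28125: h = 0.002 > 0 → [2.25, 2.28125]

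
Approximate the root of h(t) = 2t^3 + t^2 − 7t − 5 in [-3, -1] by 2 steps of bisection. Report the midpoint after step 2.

-1.5

t = -2 gives h = -3, negative; keep [-2, -1]
t = -1.5 gives h = 1, positive; keep [-2, -1.5]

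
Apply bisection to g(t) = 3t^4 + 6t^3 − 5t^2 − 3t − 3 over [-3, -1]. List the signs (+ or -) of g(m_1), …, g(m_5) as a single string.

t = -2 gives g = -17, negative; keep [-3, -2]
t = -2.5 gives g = -3.3125, negative; keep [-3, -2.5]
t = -2.75 gives g = 14.230469, positive; keep [-2.75, -2.5]
t = -2.625 gives g = 4.3367, positive; keep [-2.625, -2.5]
t = -2.5625 gives g = 0.25, positive; keep [-2.5625, -2.5]

--+++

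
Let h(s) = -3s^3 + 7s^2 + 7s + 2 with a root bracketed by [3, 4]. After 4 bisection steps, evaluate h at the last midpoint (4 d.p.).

h(3.5) = -16.375 < 0, so the root lies in [3, 3.5]
h(3.25) = -4.296875 < 0, so the root lies in [3, 3.25]
h(3.125) = 0.681641 > 0, so the root lies in [3.125, 3.25]
h(3.1875) = -1.7229 < 0, so the root lies in [3.125, 3.1875]

-1.7229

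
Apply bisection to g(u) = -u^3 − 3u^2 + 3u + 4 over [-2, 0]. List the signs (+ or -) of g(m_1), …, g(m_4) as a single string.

-++-

m = -1, g(m) = -1 (−); new bracket [-1, 0]
m = -0.5, g(m) = 1.875 (+); new bracket [-1, -0.5]
m = -0.75, g(m) = 0.484375 (+); new bracket [-1, -0.75]
m = -0.875, g(m) = -0.252 (−); new bracket [-0.875, -0.75]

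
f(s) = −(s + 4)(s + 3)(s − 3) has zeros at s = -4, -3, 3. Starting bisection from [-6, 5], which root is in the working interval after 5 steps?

midpoint -0.5: f = 30.625 > 0 → [-0.5, 5]
midpoint 2.25: f = 24.609375 > 0 → [2.25, 5]
midpoint 3.625: f = -31.572266 < 0 → [2.25, 3.625]
midpoint 2.9375: f = 2.5745 > 0 → [2.9375, 3.625]
midpoint 3.28125: f = -12.8631 < 0 → [2.9375, 3.28125]

3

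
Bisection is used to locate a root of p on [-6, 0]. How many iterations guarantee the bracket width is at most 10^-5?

Width after n steps is 6/2^n. Need 2^n ≥ 6/10^-5 = 600000.
2^19 = 524288 < 600000 ≤ 2^20 = 1048576, so n = 20.

20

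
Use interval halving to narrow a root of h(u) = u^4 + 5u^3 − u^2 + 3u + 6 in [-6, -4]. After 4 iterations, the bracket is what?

[-5.375, -5.25]

h(-5) = -34 < 0, so the root lies in [-6, -5]
h(-5.5) = 42.4375 > 0, so the root lies in [-5.5, -5]
h(-5.25) = -1.136719 < 0, so the root lies in [-5.5, -5.25]
h(-5.375) = 19.217 > 0, so the root lies in [-5.375, -5.25]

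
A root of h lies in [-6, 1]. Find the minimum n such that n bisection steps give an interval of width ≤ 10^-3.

Width after n steps is 7/2^n. Need 2^n ≥ 7/10^-3 = 7000.
2^12 = 4096 < 7000 ≤ 2^13 = 8192, so n = 13.

13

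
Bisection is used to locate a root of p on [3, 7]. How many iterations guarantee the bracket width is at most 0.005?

10

Width after n steps is 4/2^n. Need 2^n ≥ 4/0.005 = 800.
2^9 = 512 < 800 ≤ 2^10 = 1024, so n = 10.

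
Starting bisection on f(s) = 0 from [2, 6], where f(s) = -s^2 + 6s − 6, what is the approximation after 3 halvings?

midpoint 4: f = 2 > 0 → [4, 6]
midpoint 5: f = -1 < 0 → [4, 5]
midpoint 4.5: f = 0.75 > 0 → [4.5, 5]

4.5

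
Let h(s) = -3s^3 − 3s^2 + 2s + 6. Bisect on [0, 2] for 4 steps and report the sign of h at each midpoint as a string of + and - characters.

+--+

h(1) = 2 > 0, so the root lies in [1, 2]
h(1.5) = -7.875 < 0, so the root lies in [1, 1.5]
h(1.25) = -2.046875 < 0, so the root lies in [1, 1.25]
h(1.125) = 0.1816 > 0, so the root lies in [1.125, 1.25]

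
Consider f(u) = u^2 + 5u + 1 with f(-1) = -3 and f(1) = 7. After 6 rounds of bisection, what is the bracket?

u = 0 gives f = 1, positive; keep [-1, 0]
u = -0.5 gives f = -1.25, negative; keep [-0.5, 0]
u = -0.25 gives f = -0.1875, negative; keep [-0.25, 0]
u = -0.125 gives f = 0.3906, positive; keep [-0.25, -0.125]
u = -0.1875 gives f = 0.0977, positive; keep [-0.25, -0.1875]
u = -0.21875 gives f = -0.0459, negative; keep [-0.21875, -0.1875]

[-0.21875, -0.1875]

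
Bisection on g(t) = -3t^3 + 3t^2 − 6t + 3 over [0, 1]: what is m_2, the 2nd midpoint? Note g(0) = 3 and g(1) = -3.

0.75

t = 0.5 gives g = 0.375, positive; keep [0.5, 1]
t = 0.75 gives g = -1.078125, negative; keep [0.5, 0.75]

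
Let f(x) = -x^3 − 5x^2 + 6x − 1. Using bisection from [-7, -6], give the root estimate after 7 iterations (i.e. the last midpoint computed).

x = -6.5 gives f = 23.375, positive; keep [-6.5, -6]
x = -6.25 gives f = 10.328125, positive; keep [-6.25, -6]
x = -6.125 gives f = 4.455078, positive; keep [-6.125, -6]
x = -6.0625 gives f = 1.676, positive; keep [-6.0625, -6]
x = -6.03125 gives f = 0.3252, positive; keep [-6.03125, -6]
x = -6.015625 gives f = -0.3406, negative; keep [-6.03125, -6.015625]
x = -6.0234375 gives f = -0.0085, negative; keep [-6.03125, -6.0234375]

-6.0234375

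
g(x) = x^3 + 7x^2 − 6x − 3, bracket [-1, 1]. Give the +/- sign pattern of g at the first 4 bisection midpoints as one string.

-+-+

m = 0, g(m) = -3 (−); new bracket [-1, 0]
m = -0.5, g(m) = 1.625 (+); new bracket [-0.5, 0]
m = -0.25, g(m) = -1.078125 (−); new bracket [-0.5, -0.25]
m = -0.375, g(m) = 0.1816 (+); new bracket [-0.375, -0.25]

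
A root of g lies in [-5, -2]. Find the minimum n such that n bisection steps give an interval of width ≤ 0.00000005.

Width after n steps is 3/2^n. Need 2^n ≥ 3/0.00000005 = 60000000.
2^25 = 33554432 < 60000000 ≤ 2^26 = 67108864, so n = 26.

26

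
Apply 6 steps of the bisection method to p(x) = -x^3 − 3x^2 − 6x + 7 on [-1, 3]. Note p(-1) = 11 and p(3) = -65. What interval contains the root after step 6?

x = 1 gives p = -3, negative; keep [-1, 1]
x = 0 gives p = 7, positive; keep [0, 1]
x = 0.5 gives p = 3.125, positive; keep [0.5, 1]
x = 0.75 gives p = 0.3906, positive; keep [0.75, 1]
x = 0.875 gives p = -1.2168, negative; keep [0.75, 0.875]
x = 0.8125 gives p = -0.3918, negative; keep [0.75, 0.8125]

[0.75, 0.8125]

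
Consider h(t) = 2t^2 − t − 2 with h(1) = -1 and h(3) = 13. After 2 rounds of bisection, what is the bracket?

midpoint 2: h = 4 > 0 → [1, 2]
midpoint 1.5: h = 1 > 0 → [1, 1.5]

[1, 1.5]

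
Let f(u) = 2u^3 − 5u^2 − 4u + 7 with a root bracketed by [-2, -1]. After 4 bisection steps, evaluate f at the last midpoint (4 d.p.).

-0.8853

u = -1.5 gives f = -5, negative; keep [-1.5, -1]
u = -1.25 gives f = 0.28125, positive; keep [-1.5, -1.25]
u = -1.375 gives f = -2.152344, negative; keep [-1.375, -1.25]
u = -1.3125 gives f = -0.8853, negative; keep [-1.3125, -1.25]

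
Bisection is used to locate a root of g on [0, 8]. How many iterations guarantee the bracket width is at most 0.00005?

Width after n steps is 8/2^n. Need 2^n ≥ 8/0.00005 = 160000.
2^17 = 131072 < 160000 ≤ 2^18 = 262144, so n = 18.

18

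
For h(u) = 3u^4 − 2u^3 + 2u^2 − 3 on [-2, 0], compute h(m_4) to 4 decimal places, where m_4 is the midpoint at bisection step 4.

u = -1 gives h = 4, positive; keep [-1, 0]
u = -0.5 gives h = -2.0625, negative; keep [-1, -0.5]
u = -0.75 gives h = -0.082031, negative; keep [-1, -0.75]
u = -0.875 gives h = 1.6296, positive; keep [-0.875, -0.75]

1.6296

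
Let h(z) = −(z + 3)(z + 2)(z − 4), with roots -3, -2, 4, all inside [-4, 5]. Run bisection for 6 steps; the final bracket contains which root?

midpoint 0.5: h = 30.625 > 0 → [0.5, 5]
midpoint 2.75: h = 34.140625 > 0 → [2.75, 5]
midpoint 3.875: h = 5.048828 > 0 → [3.875, 5]
midpoint 4.4375: h = -20.947 < 0 → [3.875, 4.4375]
midpoint 4.15625: h = -6.8837 < 0 → [3.875, 4.15625]
midpoint 4.015625: h = -0.6594 < 0 → [3.875, 4.015625]

4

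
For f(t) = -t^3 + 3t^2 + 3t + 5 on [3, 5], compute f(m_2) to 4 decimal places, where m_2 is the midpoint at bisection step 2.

t = 4 gives f = 1, positive; keep [4, 5]
t = 4.5 gives f = -11.875, negative; keep [4, 4.5]

-11.8750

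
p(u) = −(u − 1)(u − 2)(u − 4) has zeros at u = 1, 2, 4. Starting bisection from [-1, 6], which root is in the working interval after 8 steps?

4

midpoint 2.5: p = 1.125 > 0 → [2.5, 6]
midpoint 4.25: p = -1.828125 < 0 → [2.5, 4.25]
midpoint 3.375: p = 2.041016 > 0 → [3.375, 4.25]
midpoint 3.8125: p = 0.9558 > 0 → [3.8125, 4.25]
midpoint 4.03125: p = -0.1924 < 0 → [3.8125, 4.03125]
midpoint 3.921875: p = 0.4387 > 0 → [3.921875, 4.03125]
midpoint 3.9765625: p = 0.1379 > 0 → [3.9765625, 4.03125]
midpoint 4.00390625: p = -0.0235 < 0 → [3.9765625, 4.00390625]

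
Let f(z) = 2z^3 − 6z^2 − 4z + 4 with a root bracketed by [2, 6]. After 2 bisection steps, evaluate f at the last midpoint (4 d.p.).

midpoint 4: f = 20 > 0 → [2, 4]
midpoint 3: f = -8 < 0 → [3, 4]

-8.0000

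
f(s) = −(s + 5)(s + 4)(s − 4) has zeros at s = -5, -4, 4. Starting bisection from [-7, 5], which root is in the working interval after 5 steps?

4

s = -1 gives f = 60, positive; keep [-1, 5]
s = 2 gives f = 84, positive; keep [2, 5]
s = 3.5 gives f = 31.875, positive; keep [3.5, 5]
s = 4.25 gives f = -19.0781, negative; keep [3.5, 4.25]
s = 3.875 gives f = 8.7363, positive; keep [3.875, 4.25]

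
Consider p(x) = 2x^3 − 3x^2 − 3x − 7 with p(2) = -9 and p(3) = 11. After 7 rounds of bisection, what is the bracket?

p(2.5) = -2 < 0, so the root lies in [2.5, 3]
p(2.75) = 3.65625 > 0, so the root lies in [2.5, 2.75]
p(2.625) = 0.628906 > 0, so the root lies in [2.5, 2.625]
p(2.5625) = -0.7339 < 0, so the root lies in [2.5625, 2.625]
p(2.59375) = -0.0648 < 0, so the root lies in [2.59375, 2.625]
p(2.609375) = 0.279 > 0, so the root lies in [2.59375, 2.609375]
p(2.6015625) = 0.1063 > 0, so the root lies in [2.59375, 2.6015625]

[2.59375, 2.6015625]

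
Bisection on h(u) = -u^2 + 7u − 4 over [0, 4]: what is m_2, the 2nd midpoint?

h(2) = 6 > 0, so the root lies in [0, 2]
h(1) = 2 > 0, so the root lies in [0, 1]

1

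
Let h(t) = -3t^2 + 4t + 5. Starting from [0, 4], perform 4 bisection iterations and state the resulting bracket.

[2, 2.25]

h(2) = 1 > 0, so the root lies in [2, 4]
h(3) = -10 < 0, so the root lies in [2, 3]
h(2.5) = -3.75 < 0, so the root lies in [2, 2.5]
h(2.25) = -1.1875 < 0, so the root lies in [2, 2.25]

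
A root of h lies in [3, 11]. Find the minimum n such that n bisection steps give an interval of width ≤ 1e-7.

27

Width after n steps is 8/2^n. Need 2^n ≥ 8/1e-7 = 80000000.
2^26 = 67108864 < 80000000 ≤ 2^27 = 134217728, so n = 27.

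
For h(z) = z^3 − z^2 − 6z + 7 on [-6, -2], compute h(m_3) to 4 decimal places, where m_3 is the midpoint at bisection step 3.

0.1250

midpoint -4: h = -49 < 0 → [-4, -2]
midpoint -3: h = -11 < 0 → [-3, -2]
midpoint -2.5: h = 0.125 > 0 → [-3, -2.5]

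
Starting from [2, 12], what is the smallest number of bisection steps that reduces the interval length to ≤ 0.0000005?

Width after n steps is 10/2^n. Need 2^n ≥ 10/0.0000005 = 20000000.
2^24 = 16777216 < 20000000 ≤ 2^25 = 33554432, so n = 25.

25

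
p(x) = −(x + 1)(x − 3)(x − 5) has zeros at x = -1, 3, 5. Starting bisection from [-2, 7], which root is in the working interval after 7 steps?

midpoint 2.5: p = -4.375 < 0 → [-2, 2.5]
midpoint 0.25: p = -16.328125 < 0 → [-2, 0.25]
midpoint -0.875: p = -2.845703 < 0 → [-2, -0.875]
midpoint -1.4375: p = 12.4978 > 0 → [-1.4375, -0.875]
midpoint -1.15625: p = 3.998 > 0 → [-1.15625, -0.875]
midpoint -1.015625: p = 0.3774 > 0 → [-1.015625, -0.875]
midpoint -0.9453125: p = -1.2828 < 0 → [-1.015625, -0.9453125]

-1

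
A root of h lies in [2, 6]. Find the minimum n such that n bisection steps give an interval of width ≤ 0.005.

10

Width after n steps is 4/2^n. Need 2^n ≥ 4/0.005 = 800.
2^9 = 512 < 800 ≤ 2^10 = 1024, so n = 10.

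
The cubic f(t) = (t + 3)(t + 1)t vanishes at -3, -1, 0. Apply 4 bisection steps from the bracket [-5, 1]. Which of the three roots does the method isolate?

-3

f(-2) = 2 > 0, so the root lies in [-5, -2]
f(-3.5) = -4.375 < 0, so the root lies in [-3.5, -2]
f(-2.75) = 1.203125 > 0, so the root lies in [-3.5, -2.75]
f(-3.125) = -0.8301 < 0, so the root lies in [-3.125, -2.75]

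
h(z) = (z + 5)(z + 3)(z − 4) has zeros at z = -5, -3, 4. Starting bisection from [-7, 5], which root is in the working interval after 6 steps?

midpoint -1: h = -40 < 0 → [-1, 5]
midpoint 2: h = -70 < 0 → [2, 5]
midpoint 3.5: h = -27.625 < 0 → [3.5, 5]
midpoint 4.25: h = 16.7656 > 0 → [3.5, 4.25]
midpoint 3.875: h = -7.627 < 0 → [3.875, 4.25]
midpoint 4.0625: h = 4.0002 > 0 → [3.875, 4.0625]

4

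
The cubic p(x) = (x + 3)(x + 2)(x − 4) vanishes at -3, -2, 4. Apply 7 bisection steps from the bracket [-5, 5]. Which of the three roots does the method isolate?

4

x = 0 gives p = -24, negative; keep [0, 5]
x = 2.5 gives p = -37.125, negative; keep [2.5, 5]
x = 3.75 gives p = -9.703125, negative; keep [3.75, 5]
x = 4.375 gives p = 17.6309, positive; keep [3.75, 4.375]
x = 4.0625 gives p = 2.676, positive; keep [3.75, 4.0625]
x = 3.90625 gives p = -3.8241, negative; keep [3.90625, 4.0625]
x = 3.984375 gives p = -0.6531, negative; keep [3.984375, 4.0625]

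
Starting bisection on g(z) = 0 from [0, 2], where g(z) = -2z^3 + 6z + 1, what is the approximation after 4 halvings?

1.875

m = 1, g(m) = 5 (+); new bracket [1, 2]
m = 1.5, g(m) = 3.25 (+); new bracket [1.5, 2]
m = 1.75, g(m) = 0.78125 (+); new bracket [1.75, 2]
m = 1.875, g(m) = -0.9336 (−); new bracket [1.75, 1.875]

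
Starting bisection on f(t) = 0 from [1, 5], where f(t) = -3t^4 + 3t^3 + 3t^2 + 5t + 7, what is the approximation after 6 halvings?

2.0625

t = 3 gives f = -113, negative; keep [1, 3]
t = 2 gives f = 5, positive; keep [2, 3]
t = 2.5 gives f = -32.0625, negative; keep [2, 2.5]
t = 2.25 gives f = -9.2773, negative; keep [2, 2.25]
t = 2.125 gives f = -1.2136, negative; keep [2, 2.125]
t = 2.0625 gives f = 2.1081, positive; keep [2.0625, 2.125]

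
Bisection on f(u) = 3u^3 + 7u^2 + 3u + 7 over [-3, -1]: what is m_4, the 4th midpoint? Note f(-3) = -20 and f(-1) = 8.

midpoint -2: f = 5 > 0 → [-3, -2]
midpoint -2.5: f = -3.625 < 0 → [-2.5, -2]
midpoint -2.25: f = 1.515625 > 0 → [-2.5, -2.25]
midpoint -2.375: f = -0.8301 < 0 → [-2.375, -2.25]

-2.375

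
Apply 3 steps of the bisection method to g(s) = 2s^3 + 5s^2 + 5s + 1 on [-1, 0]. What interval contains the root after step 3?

m = -0.5, g(m) = -0.5 (−); new bracket [-0.5, 0]
m = -0.25, g(m) = 0.03125 (+); new bracket [-0.5, -0.25]
m = -0.375, g(m) = -0.277344 (−); new bracket [-0.375, -0.25]

[-0.375, -0.25]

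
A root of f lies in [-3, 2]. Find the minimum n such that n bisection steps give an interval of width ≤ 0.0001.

16

Width after n steps is 5/2^n. Need 2^n ≥ 5/0.0001 = 50000.
2^15 = 32768 < 50000 ≤ 2^16 = 65536, so n = 16.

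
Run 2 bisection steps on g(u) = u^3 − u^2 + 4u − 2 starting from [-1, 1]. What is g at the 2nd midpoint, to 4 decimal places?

-0.1250

midpoint 0: g = -2 < 0 → [0, 1]
midpoint 0.5: g = -0.125 < 0 → [0.5, 1]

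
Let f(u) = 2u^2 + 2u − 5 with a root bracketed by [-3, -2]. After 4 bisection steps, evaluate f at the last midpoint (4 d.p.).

0.1953

m = -2.5, f(m) = 2.5 (+); new bracket [-2.5, -2]
m = -2.25, f(m) = 0.625 (+); new bracket [-2.25, -2]
m = -2.125, f(m) = -0.21875 (−); new bracket [-2.25, -2.125]
m = -2.1875, f(m) = 0.1953 (+); new bracket [-2.1875, -2.125]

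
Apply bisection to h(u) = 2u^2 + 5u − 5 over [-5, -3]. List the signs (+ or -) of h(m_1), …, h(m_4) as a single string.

midpoint -4: h = 7 > 0 → [-4, -3]
midpoint -3.5: h = 2 > 0 → [-3.5, -3]
midpoint -3.25: h = -0.125 < 0 → [-3.5, -3.25]
midpoint -3.375: h = 0.9062 > 0 → [-3.375, -3.25]

++-+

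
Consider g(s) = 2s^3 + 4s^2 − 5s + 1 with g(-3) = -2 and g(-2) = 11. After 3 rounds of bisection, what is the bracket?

[-3, -2.875]

midpoint -2.5: g = 7.25 > 0 → [-3, -2.5]
midpoint -2.75: g = 3.40625 > 0 → [-3, -2.75]
midpoint -2.875: g = 0.910156 > 0 → [-3, -2.875]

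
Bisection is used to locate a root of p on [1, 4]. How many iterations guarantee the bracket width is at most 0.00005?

Width after n steps is 3/2^n. Need 2^n ≥ 3/0.00005 = 60000.
2^15 = 32768 < 60000 ≤ 2^16 = 65536, so n = 16.

16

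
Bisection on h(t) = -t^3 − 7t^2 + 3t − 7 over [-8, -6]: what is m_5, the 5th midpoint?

-7.5625

t = -7 gives h = -28, negative; keep [-8, -7]
t = -7.5 gives h = -1.375, negative; keep [-8, -7.5]
t = -7.75 gives h = 14.796875, positive; keep [-7.75, -7.5]
t = -7.625 gives h = 6.4629, positive; keep [-7.625, -7.5]
t = -7.5625 gives h = 2.4827, positive; keep [-7.5625, -7.5]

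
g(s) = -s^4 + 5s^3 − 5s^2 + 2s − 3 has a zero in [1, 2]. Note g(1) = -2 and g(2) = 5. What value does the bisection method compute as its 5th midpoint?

m = 1.5, g(m) = 0.5625 (+); new bracket [1, 1.5]
m = 1.25, g(m) = -0.988281 (−); new bracket [1.25, 1.5]
m = 1.375, g(m) = -0.279541 (−); new bracket [1.375, 1.5]
m = 1.4375, g(m) = 0.1252 (+); new bracket [1.375, 1.4375]
m = 1.40625, g(m) = -0.0813 (−); new bracket [1.40625, 1.4375]

1.40625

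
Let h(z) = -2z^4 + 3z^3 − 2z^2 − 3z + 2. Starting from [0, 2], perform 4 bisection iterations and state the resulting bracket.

[0.5, 0.625]

m = 1, h(m) = -2 (−); new bracket [0, 1]
m = 0.5, h(m) = 0.25 (+); new bracket [0.5, 1]
m = 0.75, h(m) = -0.742188 (−); new bracket [0.5, 0.75]
m = 0.625, h(m) = -0.229 (−); new bracket [0.5, 0.625]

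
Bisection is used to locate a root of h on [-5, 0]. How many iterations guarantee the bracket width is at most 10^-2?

Width after n steps is 5/2^n. Need 2^n ≥ 5/10^-2 = 500.
2^8 = 256 < 500 ≤ 2^9 = 512, so n = 9.

9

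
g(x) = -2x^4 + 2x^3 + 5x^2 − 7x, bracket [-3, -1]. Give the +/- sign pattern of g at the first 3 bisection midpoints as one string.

-+-

x = -2 gives g = -14, negative; keep [-2, -1]
x = -1.5 gives g = 4.875, positive; keep [-2, -1.5]
x = -1.75 gives g = -1.914062, negative; keep [-1.75, -1.5]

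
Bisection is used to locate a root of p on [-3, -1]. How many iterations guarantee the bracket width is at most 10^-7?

25

Width after n steps is 2/2^n. Need 2^n ≥ 2/10^-7 = 20000000.
2^24 = 16777216 < 20000000 ≤ 2^25 = 33554432, so n = 25.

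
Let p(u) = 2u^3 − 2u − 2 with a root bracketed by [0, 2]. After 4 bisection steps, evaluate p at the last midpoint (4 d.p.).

0.4492

p(1) = -2 < 0, so the root lies in [1, 2]
p(1.5) = 1.75 > 0, so the root lies in [1, 1.5]
p(1.25) = -0.59375 < 0, so the root lies in [1.25, 1.5]
p(1.375) = 0.4492 > 0, so the root lies in [1.25, 1.375]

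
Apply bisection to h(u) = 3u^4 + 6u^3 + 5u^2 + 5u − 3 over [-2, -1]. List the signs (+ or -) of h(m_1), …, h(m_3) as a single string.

--+

midpoint -1.5: h = -4.3125 < 0 → [-2, -1.5]
midpoint -1.75: h = -0.457031 < 0 → [-2, -1.75]
midpoint -1.875: h = 2.731201 > 0 → [-1.875, -1.75]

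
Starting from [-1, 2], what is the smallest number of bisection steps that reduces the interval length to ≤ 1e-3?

Width after n steps is 3/2^n. Need 2^n ≥ 3/1e-3 = 3000.
2^11 = 2048 < 3000 ≤ 2^12 = 4096, so n = 12.

12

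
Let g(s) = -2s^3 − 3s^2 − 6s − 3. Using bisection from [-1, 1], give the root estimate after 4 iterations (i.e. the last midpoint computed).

-0.625

s = 0 gives g = -3, negative; keep [-1, 0]
s = -0.5 gives g = -0.5, negative; keep [-1, -0.5]
s = -0.75 gives g = 0.65625, positive; keep [-0.75, -0.5]
s = -0.625 gives g = 0.0664, positive; keep [-0.625, -0.5]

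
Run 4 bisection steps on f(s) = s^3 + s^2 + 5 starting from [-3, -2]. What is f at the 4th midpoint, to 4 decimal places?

f(-2.5) = -4.375 < 0, so the root lies in [-2.5, -2]
f(-2.25) = -1.328125 < 0, so the root lies in [-2.25, -2]
f(-2.125) = -0.080078 < 0, so the root lies in [-2.125, -2]
f(-2.0625) = 0.4802 > 0, so the root lies in [-2.125, -2.0625]

0.4802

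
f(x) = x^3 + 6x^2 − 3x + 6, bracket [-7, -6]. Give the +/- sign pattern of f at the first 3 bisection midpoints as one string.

+--

x = -6.5 gives f = 4.375, positive; keep [-7, -6.5]
x = -6.75 gives f = -7.921875, negative; keep [-6.75, -6.5]
x = -6.625 gives f = -1.556641, negative; keep [-6.625, -6.5]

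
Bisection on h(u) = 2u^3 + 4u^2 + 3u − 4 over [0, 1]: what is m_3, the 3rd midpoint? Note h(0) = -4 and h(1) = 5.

0.625

midpoint 0.5: h = -1.25 < 0 → [0.5, 1]
midpoint 0.75: h = 1.34375 > 0 → [0.5, 0.75]
midpoint 0.625: h = -0.074219 < 0 → [0.625, 0.75]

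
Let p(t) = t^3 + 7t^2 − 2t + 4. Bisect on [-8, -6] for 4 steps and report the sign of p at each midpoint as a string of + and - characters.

+-+-

p(-7) = 18 > 0, so the root lies in [-8, -7]
p(-7.5) = -9.125 < 0, so the root lies in [-7.5, -7]
p(-7.25) = 5.359375 > 0, so the root lies in [-7.5, -7.25]
p(-7.375) = -1.6465 < 0, so the root lies in [-7.375, -7.25]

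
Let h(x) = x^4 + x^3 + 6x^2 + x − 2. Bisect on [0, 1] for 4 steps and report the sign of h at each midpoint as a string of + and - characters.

+---

m = 0.5, h(m) = 0.1875 (+); new bracket [0, 0.5]
m = 0.25, h(m) = -1.355469 (−); new bracket [0.25, 0.5]
m = 0.375, h(m) = -0.70874 (−); new bracket [0.375, 0.5]
m = 0.4375, h(m) = -0.2937 (−); new bracket [0.4375, 0.5]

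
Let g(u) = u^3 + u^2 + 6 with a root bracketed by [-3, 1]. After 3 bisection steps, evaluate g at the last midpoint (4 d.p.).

-3.3750

midpoint -1: g = 6 > 0 → [-3, -1]
midpoint -2: g = 2 > 0 → [-3, -2]
midpoint -2.5: g = -3.375 < 0 → [-2.5, -2]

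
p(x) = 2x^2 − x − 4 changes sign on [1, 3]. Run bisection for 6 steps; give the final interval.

x = 2 gives p = 2, positive; keep [1, 2]
x = 1.5 gives p = -1, negative; keep [1.5, 2]
x = 1.75 gives p = 0.375, positive; keep [1.5, 1.75]
x = 1.625 gives p = -0.3438, negative; keep [1.625, 1.75]
x = 1.6875 gives p = 0.0078, positive; keep [1.625, 1.6875]
x = 1.65625 gives p = -0.1699, negative; keep [1.65625, 1.6875]

[1.65625, 1.6875]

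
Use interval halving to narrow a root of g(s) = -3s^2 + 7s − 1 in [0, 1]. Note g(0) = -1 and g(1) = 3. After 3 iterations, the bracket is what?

[0.125, 0.25]

s = 0.5 gives g = 1.75, positive; keep [0, 0.5]
s = 0.25 gives g = 0.5625, positive; keep [0, 0.25]
s = 0.125 gives g = -0.171875, negative; keep [0.125, 0.25]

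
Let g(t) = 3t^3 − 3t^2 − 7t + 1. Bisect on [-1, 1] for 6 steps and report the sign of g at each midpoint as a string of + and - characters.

+--+--

midpoint 0: g = 1 > 0 → [0, 1]
midpoint 0.5: g = -2.875 < 0 → [0, 0.5]
midpoint 0.25: g = -0.890625 < 0 → [0, 0.25]
midpoint 0.125: g = 0.084 > 0 → [0.125, 0.25]
midpoint 0.1875: g = -0.3982 < 0 → [0.125, 0.1875]
midpoint 0.15625: g = -0.1555 < 0 → [0.125, 0.15625]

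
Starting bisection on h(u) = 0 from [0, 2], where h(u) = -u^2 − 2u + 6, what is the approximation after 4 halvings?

1.625

u = 1 gives h = 3, positive; keep [1, 2]
u = 1.5 gives h = 0.75, positive; keep [1.5, 2]
u = 1.75 gives h = -0.5625, negative; keep [1.5, 1.75]
u = 1.625 gives h = 0.1094, positive; keep [1.625, 1.75]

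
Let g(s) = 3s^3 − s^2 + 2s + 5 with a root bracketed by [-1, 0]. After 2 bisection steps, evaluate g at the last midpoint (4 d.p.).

1.6719

midpoint -0.5: g = 3.375 > 0 → [-1, -0.5]
midpoint -0.75: g = 1.671875 > 0 → [-1, -0.75]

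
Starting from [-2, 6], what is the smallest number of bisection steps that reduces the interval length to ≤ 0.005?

11

Width after n steps is 8/2^n. Need 2^n ≥ 8/0.005 = 1600.
2^10 = 1024 < 1600 ≤ 2^11 = 2048, so n = 11.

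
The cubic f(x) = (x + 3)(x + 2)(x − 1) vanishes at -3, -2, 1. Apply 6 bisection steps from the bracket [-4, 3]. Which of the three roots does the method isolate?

1

midpoint -0.5: f = -5.625 < 0 → [-0.5, 3]
midpoint 1.25: f = 3.453125 > 0 → [-0.5, 1.25]
midpoint 0.375: f = -5.009766 < 0 → [0.375, 1.25]
midpoint 0.8125: f = -2.0105 < 0 → [0.8125, 1.25]
midpoint 1.03125: f = 0.3819 > 0 → [0.8125, 1.03125]
midpoint 0.921875: f = -0.8953 < 0 → [0.921875, 1.03125]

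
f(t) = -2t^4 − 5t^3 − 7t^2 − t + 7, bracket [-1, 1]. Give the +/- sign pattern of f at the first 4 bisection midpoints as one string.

t = 0 gives f = 7, positive; keep [0, 1]
t = 0.5 gives f = 4, positive; keep [0.5, 1]
t = 0.75 gives f = -0.429688, negative; keep [0.5, 0.75]
t = 0.625 gives f = 2.1147, positive; keep [0.625, 0.75]

++-+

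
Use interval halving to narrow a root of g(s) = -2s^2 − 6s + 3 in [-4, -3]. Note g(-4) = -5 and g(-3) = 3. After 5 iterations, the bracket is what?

midpoint -3.5: g = -0.5 < 0 → [-3.5, -3]
midpoint -3.25: g = 1.375 > 0 → [-3.5, -3.25]
midpoint -3.375: g = 0.46875 > 0 → [-3.5, -3.375]
midpoint -3.4375: g = -0.0078 < 0 → [-3.4375, -3.375]
midpoint -3.40625: g = 0.2324 > 0 → [-3.4375, -3.40625]

[-3.4375, -3.40625]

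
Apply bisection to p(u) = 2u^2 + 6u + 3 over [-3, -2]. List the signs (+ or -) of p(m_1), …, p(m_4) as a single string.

+-+-

p(-2.5) = 0.5 > 0, so the root lies in [-2.5, -2]
p(-2.25) = -0.375 < 0, so the root lies in [-2.5, -2.25]
p(-2.375) = 0.03125 > 0, so the root lies in [-2.375, -2.25]
p(-2.3125) = -0.1797 < 0, so the root lies in [-2.375, -2.3125]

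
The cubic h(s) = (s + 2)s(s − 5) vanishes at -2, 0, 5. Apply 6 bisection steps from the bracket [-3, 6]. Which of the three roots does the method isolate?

5

s = 1.5 gives h = -18.375, negative; keep [1.5, 6]
s = 3.75 gives h = -26.953125, negative; keep [3.75, 6]
s = 4.875 gives h = -4.189453, negative; keep [4.875, 6]
s = 5.4375 gives h = 17.6931, positive; keep [4.875, 5.4375]
s = 5.15625 gives h = 5.7655, positive; keep [4.875, 5.15625]
s = 5.015625 gives h = 0.5498, positive; keep [4.875, 5.015625]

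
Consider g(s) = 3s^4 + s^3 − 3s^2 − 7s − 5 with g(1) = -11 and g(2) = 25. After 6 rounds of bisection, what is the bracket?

s = 1.5 gives g = -3.6875, negative; keep [1.5, 2]
s = 1.75 gives g = 7.058594, positive; keep [1.5, 1.75]
s = 1.625 gives g = 0.912842, positive; keep [1.5, 1.625]
s = 1.5625 gives g = -1.5656, negative; keep [1.5625, 1.625]
s = 1.59375 gives g = -0.3728, negative; keep [1.59375, 1.625]
s = 1.609375 gives g = 0.2582, positive; keep [1.59375, 1.609375]

[1.59375, 1.609375]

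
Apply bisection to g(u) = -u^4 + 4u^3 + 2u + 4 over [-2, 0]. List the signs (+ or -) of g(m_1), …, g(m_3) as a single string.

midpoint -1: g = -3 < 0 → [-1, 0]
midpoint -0.5: g = 2.4375 > 0 → [-1, -0.5]
midpoint -0.75: g = 0.496094 > 0 → [-1, -0.75]

-++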